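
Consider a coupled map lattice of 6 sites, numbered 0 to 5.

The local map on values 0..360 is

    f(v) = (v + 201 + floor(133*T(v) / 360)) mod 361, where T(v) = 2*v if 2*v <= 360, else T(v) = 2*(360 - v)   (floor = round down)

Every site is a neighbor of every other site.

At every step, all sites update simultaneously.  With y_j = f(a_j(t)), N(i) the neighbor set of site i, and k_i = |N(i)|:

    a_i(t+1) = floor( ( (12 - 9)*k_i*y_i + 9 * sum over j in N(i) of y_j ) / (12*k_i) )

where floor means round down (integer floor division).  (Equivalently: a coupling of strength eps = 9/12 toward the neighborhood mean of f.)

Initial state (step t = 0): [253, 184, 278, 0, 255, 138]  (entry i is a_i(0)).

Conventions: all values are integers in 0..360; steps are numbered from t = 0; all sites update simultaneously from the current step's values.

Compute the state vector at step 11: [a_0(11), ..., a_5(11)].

Answer: [113, 113, 113, 113, 113, 113]

Derivation:
t=0: [253, 184, 278, 0, 255, 138]
t=1: [160, 158, 161, 163, 160, 151]
t=2: [115, 115, 116, 116, 115, 114]
t=3: [39, 39, 39, 39, 39, 39]
t=4: [268, 268, 268, 268, 268, 268]
t=5: [175, 175, 175, 175, 175, 175]
t=6: [144, 144, 144, 144, 144, 144]
t=7: [90, 90, 90, 90, 90, 90]
t=8: [357, 357, 357, 357, 357, 357]
t=9: [199, 199, 199, 199, 199, 199]
t=10: [157, 157, 157, 157, 157, 157]
t=11: [113, 113, 113, 113, 113, 113]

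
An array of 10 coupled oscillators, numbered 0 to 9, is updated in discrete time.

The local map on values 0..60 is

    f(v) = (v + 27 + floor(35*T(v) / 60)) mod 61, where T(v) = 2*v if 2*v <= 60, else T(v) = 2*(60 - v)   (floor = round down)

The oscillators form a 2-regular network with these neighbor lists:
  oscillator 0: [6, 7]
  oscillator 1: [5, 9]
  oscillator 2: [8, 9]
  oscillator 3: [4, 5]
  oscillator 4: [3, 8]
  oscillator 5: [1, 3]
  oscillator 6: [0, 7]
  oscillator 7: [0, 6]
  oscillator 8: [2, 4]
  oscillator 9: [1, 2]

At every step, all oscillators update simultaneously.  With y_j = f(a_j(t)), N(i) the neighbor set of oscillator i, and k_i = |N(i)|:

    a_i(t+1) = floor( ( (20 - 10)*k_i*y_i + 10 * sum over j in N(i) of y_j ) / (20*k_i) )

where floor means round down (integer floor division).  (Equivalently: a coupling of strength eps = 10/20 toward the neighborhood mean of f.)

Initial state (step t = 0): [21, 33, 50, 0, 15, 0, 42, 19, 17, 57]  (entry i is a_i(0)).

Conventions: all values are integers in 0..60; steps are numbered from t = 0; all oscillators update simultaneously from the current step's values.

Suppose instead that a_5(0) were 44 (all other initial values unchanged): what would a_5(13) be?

Answer: a_5(13) = 22
Key observation: This trace re-runs the system from the modified initial state.

Derivation:
t=0: [21, 33, 50, 0, 15, 44, 42, 19, 17, 57]
t=1: [14, 28, 20, 35, 36, 28, 19, 13, 22, 27]
t=2: [44, 25, 13, 29, 25, 27, 31, 43, 16, 20]
t=3: [28, 18, 29, 25, 17, 24, 29, 28, 18, 23]
t=4: [26, 10, 19, 15, 7, 15, 27, 26, 10, 15]
t=5: [22, 53, 30, 54, 47, 56, 23, 22, 36, 43]
t=6: [13, 27, 30, 27, 28, 26, 14, 13, 29, 28]
t=7: [55, 24, 29, 24, 26, 23, 56, 55, 28, 26]
t=8: [26, 18, 26, 18, 22, 16, 26, 26, 25, 22]
t=9: [22, 5, 19, 5, 12, 2, 22, 22, 18, 13]
t=10: [13, 40, 18, 39, 37, 34, 13, 13, 17, 38]
t=11: [55, 29, 10, 29, 22, 29, 55, 55, 9, 23]
t=12: [26, 24, 39, 24, 25, 28, 26, 26, 38, 26]
t=13: [22, 21, 27, 20, 21, 22, 22, 22, 26, 22]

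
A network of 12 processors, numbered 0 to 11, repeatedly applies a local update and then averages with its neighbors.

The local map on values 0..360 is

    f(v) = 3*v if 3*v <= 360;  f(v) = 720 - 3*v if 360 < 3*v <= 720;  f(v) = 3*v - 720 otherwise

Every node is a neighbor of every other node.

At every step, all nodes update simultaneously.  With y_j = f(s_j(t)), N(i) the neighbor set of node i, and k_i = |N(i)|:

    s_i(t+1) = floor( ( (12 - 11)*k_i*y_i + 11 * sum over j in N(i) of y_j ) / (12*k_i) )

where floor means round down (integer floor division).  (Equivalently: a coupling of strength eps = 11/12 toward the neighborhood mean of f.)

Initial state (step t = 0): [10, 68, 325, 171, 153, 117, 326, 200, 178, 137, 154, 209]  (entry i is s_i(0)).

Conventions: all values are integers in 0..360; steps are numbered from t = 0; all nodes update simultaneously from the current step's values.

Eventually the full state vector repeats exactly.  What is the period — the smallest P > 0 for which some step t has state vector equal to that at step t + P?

Simulating step by step:
t=0: [10, 68, 325, 171, 153, 117, 326, 200, 178, 137, 154, 209]
t=1: [211, 211, 211, 211, 211, 211, 211, 211, 211, 211, 211, 211]
t=2: [87, 87, 87, 87, 87, 87, 87, 87, 87, 87, 87, 87]
t=3: [261, 261, 261, 261, 261, 261, 261, 261, 261, 261, 261, 261]
t=4: [63, 63, 63, 63, 63, 63, 63, 63, 63, 63, 63, 63]
t=5: [189, 189, 189, 189, 189, 189, 189, 189, 189, 189, 189, 189]
t=6: [153, 153, 153, 153, 153, 153, 153, 153, 153, 153, 153, 153]
t=7: [261, 261, 261, 261, 261, 261, 261, 261, 261, 261, 261, 261]

Answer: 4
Key observation: The state at step 3, [261, 261, 261, 261, 261, 261, 261, 261, 261, 261, 261, 261], reappears at step 7 — and no state repeats earlier — so the cycle the system enters has period 4.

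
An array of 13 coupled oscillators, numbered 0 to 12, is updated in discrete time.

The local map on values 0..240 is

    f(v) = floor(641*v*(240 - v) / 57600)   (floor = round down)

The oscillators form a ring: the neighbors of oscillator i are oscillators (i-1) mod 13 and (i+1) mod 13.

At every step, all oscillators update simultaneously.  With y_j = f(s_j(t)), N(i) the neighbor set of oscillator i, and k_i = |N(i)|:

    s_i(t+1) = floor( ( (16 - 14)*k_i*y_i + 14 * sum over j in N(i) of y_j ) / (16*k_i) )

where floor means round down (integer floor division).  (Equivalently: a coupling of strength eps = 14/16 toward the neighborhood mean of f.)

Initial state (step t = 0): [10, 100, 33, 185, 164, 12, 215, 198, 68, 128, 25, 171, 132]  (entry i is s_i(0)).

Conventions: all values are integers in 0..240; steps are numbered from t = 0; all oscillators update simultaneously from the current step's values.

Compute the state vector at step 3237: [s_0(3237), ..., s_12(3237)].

Answer: [150, 150, 150, 150, 150, 150, 150, 150, 150, 150, 150, 150, 150]
Key observation: The state at step 8, [150, 150, 150, 150, 150, 150, 150, 150, 150, 150, 150, 150, 150], reappears at step 9: the system is in a cycle of period 1 from step 8 on.  Therefore the state at step 3237 equals the state at step 8 + ((3237 - 8) mod 1) = 8, which is [150, 150, 150, 150, 150, 150, 150, 150, 150, 150, 150, 150, 150].

Derivation:
t=0: [10, 100, 33, 185, 164, 12, 215, 198, 68, 128, 25, 171, 132]
t=1: [140, 63, 126, 107, 79, 89, 60, 94, 126, 102, 134, 111, 88]
t=2: [138, 152, 143, 151, 151, 132, 146, 141, 154, 158, 157, 153, 155]
t=3: [148, 154, 149, 151, 152, 151, 155, 150, 149, 145, 145, 145, 151]
t=4: [148, 150, 148, 149, 148, 147, 149, 148, 151, 151, 153, 151, 151]
t=5: [149, 150, 150, 150, 151, 150, 151, 149, 149, 148, 148, 148, 149]
t=6: [150, 150, 150, 149, 149, 149, 149, 149, 150, 150, 151, 150, 150]
t=7: [150, 150, 150, 150, 150, 150, 150, 150, 150, 149, 149, 149, 150]
t=8: [150, 150, 150, 150, 150, 150, 150, 150, 150, 150, 150, 150, 150]
t=9: [150, 150, 150, 150, 150, 150, 150, 150, 150, 150, 150, 150, 150]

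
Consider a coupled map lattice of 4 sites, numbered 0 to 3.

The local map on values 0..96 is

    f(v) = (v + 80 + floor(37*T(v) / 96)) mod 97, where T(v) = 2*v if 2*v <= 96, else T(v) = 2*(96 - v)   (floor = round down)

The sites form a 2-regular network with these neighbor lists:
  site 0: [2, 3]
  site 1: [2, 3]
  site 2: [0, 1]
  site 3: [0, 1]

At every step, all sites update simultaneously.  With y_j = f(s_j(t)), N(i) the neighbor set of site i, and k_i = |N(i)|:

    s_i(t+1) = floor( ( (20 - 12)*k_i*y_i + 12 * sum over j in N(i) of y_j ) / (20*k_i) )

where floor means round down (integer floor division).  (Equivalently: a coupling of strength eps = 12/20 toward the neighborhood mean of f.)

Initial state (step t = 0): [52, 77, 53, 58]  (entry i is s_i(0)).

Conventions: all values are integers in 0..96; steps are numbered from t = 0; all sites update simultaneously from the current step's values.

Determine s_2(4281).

Simulating step by step:
t=0: [52, 77, 53, 58]
t=1: [68, 71, 70, 70]
t=2: [72, 73, 72, 72]
t=3: [73, 73, 73, 73]
t=4: [73, 73, 73, 73]

Answer: s_2(4281) = 73
Key observation: The state at step 3, [73, 73, 73, 73], reappears at step 4: the system is in a cycle of period 1 from step 3 on.  Therefore the state at step 4281 equals the state at step 3 + ((4281 - 3) mod 1) = 3, which is [73, 73, 73, 73].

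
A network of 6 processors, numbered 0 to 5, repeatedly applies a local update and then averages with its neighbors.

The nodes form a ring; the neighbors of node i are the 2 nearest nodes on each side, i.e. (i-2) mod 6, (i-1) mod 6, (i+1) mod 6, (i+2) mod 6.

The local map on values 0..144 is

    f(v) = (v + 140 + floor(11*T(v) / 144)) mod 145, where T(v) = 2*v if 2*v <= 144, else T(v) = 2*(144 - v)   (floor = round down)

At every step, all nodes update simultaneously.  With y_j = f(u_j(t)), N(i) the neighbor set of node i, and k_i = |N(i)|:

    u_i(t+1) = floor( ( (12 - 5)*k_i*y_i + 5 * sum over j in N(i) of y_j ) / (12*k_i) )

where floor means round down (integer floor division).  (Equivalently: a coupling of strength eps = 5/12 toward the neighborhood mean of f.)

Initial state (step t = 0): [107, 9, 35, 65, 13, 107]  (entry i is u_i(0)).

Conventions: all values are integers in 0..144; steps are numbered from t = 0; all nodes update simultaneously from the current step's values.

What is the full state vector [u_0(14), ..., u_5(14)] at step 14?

Answer: [97, 97, 97, 97, 97, 97]

Derivation:
t=0: [107, 9, 35, 65, 13, 107]
t=1: [78, 36, 40, 56, 38, 82]
t=2: [69, 49, 46, 55, 50, 72]
t=3: [67, 56, 52, 57, 57, 69]
t=4: [67, 61, 57, 60, 62, 69]
t=5: [69, 66, 62, 64, 66, 70]
t=6: [72, 70, 68, 69, 70, 73]
t=7: [76, 75, 74, 74, 75, 76]
t=8: [80, 80, 79, 79, 80, 80]
t=9: [83, 83, 83, 83, 83, 83]
t=10: [87, 87, 87, 87, 87, 87]
t=11: [90, 90, 90, 90, 90, 90]
t=12: [93, 93, 93, 93, 93, 93]
t=13: [95, 95, 95, 95, 95, 95]
t=14: [97, 97, 97, 97, 97, 97]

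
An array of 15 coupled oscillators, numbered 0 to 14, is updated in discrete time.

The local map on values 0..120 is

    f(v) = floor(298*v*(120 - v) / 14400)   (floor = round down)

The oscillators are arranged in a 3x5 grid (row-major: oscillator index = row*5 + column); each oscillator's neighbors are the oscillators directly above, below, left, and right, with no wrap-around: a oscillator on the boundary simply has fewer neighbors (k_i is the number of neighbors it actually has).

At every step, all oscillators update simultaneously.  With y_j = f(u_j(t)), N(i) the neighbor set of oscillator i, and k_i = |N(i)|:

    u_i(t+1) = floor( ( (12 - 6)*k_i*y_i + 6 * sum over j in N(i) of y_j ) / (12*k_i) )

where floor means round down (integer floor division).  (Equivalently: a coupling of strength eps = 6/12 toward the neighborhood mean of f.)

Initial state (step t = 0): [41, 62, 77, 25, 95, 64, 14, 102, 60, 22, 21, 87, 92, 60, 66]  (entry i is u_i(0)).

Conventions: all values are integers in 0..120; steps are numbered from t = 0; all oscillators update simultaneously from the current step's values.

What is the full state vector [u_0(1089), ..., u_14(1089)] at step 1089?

Simulating step by step:
t=0: [41, 62, 77, 25, 95, 64, 14, 102, 60, 22, 21, 87, 92, 60, 66]
t=1: [70, 64, 60, 56, 47, 60, 45, 46, 62, 54, 54, 50, 54, 70, 66]
t=2: [73, 72, 73, 73, 72, 72, 70, 71, 73, 72, 73, 71, 72, 72, 72]
t=3: [71, 71, 71, 71, 71, 71, 71, 71, 71, 71, 71, 71, 71, 71, 71]
t=4: [71, 71, 71, 71, 71, 71, 71, 71, 71, 71, 71, 71, 71, 71, 71]

Answer: [71, 71, 71, 71, 71, 71, 71, 71, 71, 71, 71, 71, 71, 71, 71]
Key observation: The state at step 3, [71, 71, 71, 71, 71, 71, 71, 71, 71, 71, 71, 71, 71, 71, 71], reappears at step 4: the system is in a cycle of period 1 from step 3 on.  Therefore the state at step 1089 equals the state at step 3 + ((1089 - 3) mod 1) = 3, which is [71, 71, 71, 71, 71, 71, 71, 71, 71, 71, 71, 71, 71, 71, 71].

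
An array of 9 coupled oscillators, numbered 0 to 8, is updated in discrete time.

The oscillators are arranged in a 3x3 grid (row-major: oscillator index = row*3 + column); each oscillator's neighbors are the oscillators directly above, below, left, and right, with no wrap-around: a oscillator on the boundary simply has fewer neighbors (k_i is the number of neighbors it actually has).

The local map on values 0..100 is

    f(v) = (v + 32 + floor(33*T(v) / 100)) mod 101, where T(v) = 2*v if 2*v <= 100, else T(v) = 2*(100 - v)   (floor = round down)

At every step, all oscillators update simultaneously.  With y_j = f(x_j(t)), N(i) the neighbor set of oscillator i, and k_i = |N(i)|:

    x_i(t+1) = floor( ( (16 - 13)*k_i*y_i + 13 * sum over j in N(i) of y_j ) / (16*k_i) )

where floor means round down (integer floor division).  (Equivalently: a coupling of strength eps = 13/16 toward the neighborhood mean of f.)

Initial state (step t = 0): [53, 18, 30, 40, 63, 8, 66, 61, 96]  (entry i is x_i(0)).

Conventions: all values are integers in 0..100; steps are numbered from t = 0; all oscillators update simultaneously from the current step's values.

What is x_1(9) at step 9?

Answer: x_1(9) = 58

Derivation:
t=0: [53, 18, 30, 40, 63, 8, 66, 61, 96]
t=1: [67, 42, 58, 32, 48, 43, 50, 21, 30]
t=2: [38, 12, 3, 27, 32, 29, 63, 40, 42]
t=3: [69, 68, 59, 67, 77, 47, 74, 46, 72]
t=4: [19, 20, 14, 21, 15, 18, 14, 19, 10]
t=5: [65, 59, 61, 59, 62, 54, 62, 54, 59]
t=6: [17, 17, 16, 18, 16, 16, 16, 17, 15]
t=7: [60, 58, 58, 59, 59, 57, 60, 57, 58]
t=8: [16, 16, 16, 17, 16, 16, 16, 16, 16]
t=9: [58, 58, 58, 58, 58, 58, 58, 58, 58]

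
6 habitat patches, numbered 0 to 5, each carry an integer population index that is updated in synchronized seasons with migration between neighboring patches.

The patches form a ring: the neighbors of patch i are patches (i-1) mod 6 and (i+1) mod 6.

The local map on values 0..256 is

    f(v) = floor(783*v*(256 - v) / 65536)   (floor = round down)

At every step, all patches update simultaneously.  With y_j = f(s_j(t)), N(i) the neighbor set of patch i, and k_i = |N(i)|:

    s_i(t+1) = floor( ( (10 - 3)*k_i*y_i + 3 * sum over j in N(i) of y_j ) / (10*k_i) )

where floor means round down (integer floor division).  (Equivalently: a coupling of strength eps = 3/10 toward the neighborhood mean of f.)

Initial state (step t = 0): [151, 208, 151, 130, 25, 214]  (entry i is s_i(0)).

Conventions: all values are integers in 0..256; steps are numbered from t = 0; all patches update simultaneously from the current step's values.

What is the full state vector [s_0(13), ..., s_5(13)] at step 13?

Answer: [159, 160, 161, 162, 161, 159]

Derivation:
t=0: [151, 208, 151, 130, 25, 214]
t=1: [166, 140, 179, 175, 92, 113]
t=2: [182, 187, 169, 169, 180, 188]
t=3: [157, 158, 171, 173, 163, 154]
t=4: [185, 182, 174, 172, 180, 185]
t=5: [156, 160, 168, 170, 163, 157]
t=6: [185, 182, 176, 175, 180, 184]
t=7: [156, 160, 166, 167, 163, 158]
t=8: [185, 182, 178, 177, 180, 183]
t=9: [157, 160, 164, 166, 163, 159]
t=10: [184, 182, 180, 178, 181, 183]
t=11: [158, 160, 162, 164, 162, 159]
t=12: [183, 182, 181, 180, 181, 183]
t=13: [159, 160, 161, 162, 161, 159]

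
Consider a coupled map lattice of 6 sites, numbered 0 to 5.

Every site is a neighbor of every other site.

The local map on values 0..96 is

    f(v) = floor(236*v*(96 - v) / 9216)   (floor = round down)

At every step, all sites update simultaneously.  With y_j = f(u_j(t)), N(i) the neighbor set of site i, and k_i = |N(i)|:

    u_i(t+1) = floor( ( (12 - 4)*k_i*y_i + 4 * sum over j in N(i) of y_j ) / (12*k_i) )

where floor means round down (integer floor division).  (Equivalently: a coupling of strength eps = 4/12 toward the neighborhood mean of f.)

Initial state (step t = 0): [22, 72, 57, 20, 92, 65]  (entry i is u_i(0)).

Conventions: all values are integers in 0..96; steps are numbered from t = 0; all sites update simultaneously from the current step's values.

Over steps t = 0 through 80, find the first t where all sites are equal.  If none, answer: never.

Answer: 3
Key observation: Synchronization is absorbing here: once all sites are equal they stay equal, and step 3 is the first all-equal step.

Derivation:
t=0: [22, 72, 57, 20, 92, 65]  (not all equal)
t=1: [40, 42, 49, 38, 21, 46]  (not all equal)
t=2: [56, 56, 56, 55, 45, 56]  (not all equal)
t=3: [57, 57, 57, 57, 57, 57]  (all equal)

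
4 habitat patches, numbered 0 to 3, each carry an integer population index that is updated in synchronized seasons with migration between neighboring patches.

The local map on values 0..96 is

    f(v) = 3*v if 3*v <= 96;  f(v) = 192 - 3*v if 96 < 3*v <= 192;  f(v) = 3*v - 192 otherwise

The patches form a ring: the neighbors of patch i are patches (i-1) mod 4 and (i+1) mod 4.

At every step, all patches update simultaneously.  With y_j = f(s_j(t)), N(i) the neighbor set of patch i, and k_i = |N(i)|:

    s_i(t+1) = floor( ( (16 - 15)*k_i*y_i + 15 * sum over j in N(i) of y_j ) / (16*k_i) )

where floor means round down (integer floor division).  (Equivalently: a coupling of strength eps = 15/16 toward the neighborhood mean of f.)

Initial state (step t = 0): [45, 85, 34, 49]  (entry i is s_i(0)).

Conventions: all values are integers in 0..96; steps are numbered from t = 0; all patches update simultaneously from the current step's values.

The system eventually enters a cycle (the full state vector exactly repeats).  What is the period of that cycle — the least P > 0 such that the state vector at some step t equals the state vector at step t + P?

Answer: 8
Key observation: The state at step 7, [42, 42, 42, 42], reappears at step 15 — and no state repeats earlier — so the cycle the system enters has period 8.

Derivation:
t=0: [45, 85, 34, 49]
t=1: [54, 72, 56, 71]
t=2: [22, 26, 22, 26]
t=3: [77, 66, 77, 66]
t=4: [8, 36, 8, 36]
t=5: [80, 27, 80, 27]
t=6: [78, 50, 78, 50]
t=7: [42, 42, 42, 42]
t=8: [66, 66, 66, 66]
t=9: [6, 6, 6, 6]
t=10: [18, 18, 18, 18]
t=11: [54, 54, 54, 54]
t=12: [30, 30, 30, 30]
t=13: [90, 90, 90, 90]
t=14: [78, 78, 78, 78]
t=15: [42, 42, 42, 42]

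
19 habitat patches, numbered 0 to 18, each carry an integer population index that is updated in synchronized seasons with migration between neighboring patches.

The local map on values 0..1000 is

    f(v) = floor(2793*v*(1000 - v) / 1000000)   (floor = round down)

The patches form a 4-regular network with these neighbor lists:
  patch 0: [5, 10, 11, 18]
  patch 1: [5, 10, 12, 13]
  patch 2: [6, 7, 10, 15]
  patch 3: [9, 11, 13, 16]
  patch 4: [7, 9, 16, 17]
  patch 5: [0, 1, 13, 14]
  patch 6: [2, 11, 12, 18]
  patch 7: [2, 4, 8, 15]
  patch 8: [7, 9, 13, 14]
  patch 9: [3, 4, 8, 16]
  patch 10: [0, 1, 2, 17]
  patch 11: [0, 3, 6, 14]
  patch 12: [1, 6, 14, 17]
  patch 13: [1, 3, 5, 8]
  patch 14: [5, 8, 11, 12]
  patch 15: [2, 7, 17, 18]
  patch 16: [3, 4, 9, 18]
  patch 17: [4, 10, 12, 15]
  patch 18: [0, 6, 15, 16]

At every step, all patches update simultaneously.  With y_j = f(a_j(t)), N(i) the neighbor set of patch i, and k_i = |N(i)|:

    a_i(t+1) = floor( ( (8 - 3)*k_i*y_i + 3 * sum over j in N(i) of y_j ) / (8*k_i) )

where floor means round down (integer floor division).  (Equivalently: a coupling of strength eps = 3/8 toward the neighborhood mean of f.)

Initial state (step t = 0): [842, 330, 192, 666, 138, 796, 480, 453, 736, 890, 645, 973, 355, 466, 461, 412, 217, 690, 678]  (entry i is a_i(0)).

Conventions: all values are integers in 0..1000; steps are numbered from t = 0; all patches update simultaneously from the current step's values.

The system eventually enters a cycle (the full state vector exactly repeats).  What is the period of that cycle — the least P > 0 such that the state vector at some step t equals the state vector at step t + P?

Simulating step by step:
t=0: [842, 330, 192, 666, 138, 796, 480, 453, 736, 890, 645, 973, 355, 466, 461, 412, 217, 690, 678]
t=1: [398, 613, 524, 530, 398, 505, 600, 618, 559, 355, 588, 269, 643, 643, 593, 641, 468, 587, 588]
t=2: [661, 662, 683, 671, 668, 684, 658, 664, 674, 656, 676, 597, 652, 657, 662, 655, 685, 669, 673]
t=3: [624, 622, 611, 622, 618, 611, 628, 620, 618, 623, 613, 653, 629, 623, 626, 624, 608, 620, 616]
t=4: [654, 656, 660, 654, 659, 659, 651, 658, 657, 656, 660, 640, 652, 656, 652, 656, 662, 657, 658]
t=5: [631, 629, 627, 631, 627, 628, 633, 628, 629, 629, 627, 639, 632, 629, 633, 629, 625, 629, 628]
t=6: [650, 651, 652, 650, 652, 651, 648, 652, 650, 651, 652, 645, 649, 651, 648, 651, 653, 651, 651]
t=7: [635, 634, 633, 634, 633, 634, 636, 633, 634, 633, 633, 637, 635, 634, 636, 633, 632, 634, 634]
t=8: [647, 647, 647, 647, 648, 647, 646, 648, 647, 648, 647, 645, 647, 648, 646, 648, 648, 647, 647]
t=9: [637, 637, 637, 637, 637, 637, 637, 637, 637, 637, 637, 638, 637, 637, 637, 637, 637, 637, 637]
t=10: [645, 645, 645, 645, 645, 645, 645, 645, 645, 645, 645, 645, 645, 645, 645, 645, 645, 645, 645]
t=11: [639, 639, 639, 639, 639, 639, 639, 639, 639, 639, 639, 639, 639, 639, 639, 639, 639, 639, 639]
t=12: [644, 644, 644, 644, 644, 644, 644, 644, 644, 644, 644, 644, 644, 644, 644, 644, 644, 644, 644]
t=13: [640, 640, 640, 640, 640, 640, 640, 640, 640, 640, 640, 640, 640, 640, 640, 640, 640, 640, 640]
t=14: [643, 643, 643, 643, 643, 643, 643, 643, 643, 643, 643, 643, 643, 643, 643, 643, 643, 643, 643]
t=15: [641, 641, 641, 641, 641, 641, 641, 641, 641, 641, 641, 641, 641, 641, 641, 641, 641, 641, 641]
t=16: [642, 642, 642, 642, 642, 642, 642, 642, 642, 642, 642, 642, 642, 642, 642, 642, 642, 642, 642]
t=17: [641, 641, 641, 641, 641, 641, 641, 641, 641, 641, 641, 641, 641, 641, 641, 641, 641, 641, 641]

Answer: 2
Key observation: The state at step 15, [641, 641, 641, 641, 641, 641, 641, 641, 641, 641, 641, 641, 641, 641, 641, 641, 641, 641, 641], reappears at step 17 — and no state repeats earlier — so the cycle the system enters has period 2.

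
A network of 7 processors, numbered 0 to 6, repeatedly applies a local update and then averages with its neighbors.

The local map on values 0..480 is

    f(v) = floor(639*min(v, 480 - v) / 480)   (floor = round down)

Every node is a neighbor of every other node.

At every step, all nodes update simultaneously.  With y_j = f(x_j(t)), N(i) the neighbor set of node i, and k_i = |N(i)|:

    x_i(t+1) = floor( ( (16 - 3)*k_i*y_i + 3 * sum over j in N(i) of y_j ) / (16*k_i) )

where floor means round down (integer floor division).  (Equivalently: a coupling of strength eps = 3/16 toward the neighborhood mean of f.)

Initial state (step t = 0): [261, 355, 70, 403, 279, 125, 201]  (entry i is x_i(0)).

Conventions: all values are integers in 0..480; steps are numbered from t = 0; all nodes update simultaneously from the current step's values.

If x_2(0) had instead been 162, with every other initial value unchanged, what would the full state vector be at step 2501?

Simulating step by step:
t=0: [261, 355, 162, 403, 279, 125, 201]
t=1: [273, 175, 214, 125, 254, 175, 254]
t=2: [270, 237, 277, 185, 290, 237, 290]
t=3: [278, 306, 271, 252, 257, 306, 257]
t=4: [268, 239, 276, 296, 290, 239, 290]
t=5: [280, 308, 272, 251, 257, 308, 257]
t=6: [267, 237, 274, 296, 290, 237, 290]
t=7: [281, 306, 274, 251, 257, 306, 257]
t=8: [265, 239, 273, 296, 290, 239, 290]
t=9: [284, 309, 275, 251, 257, 309, 257]
t=10: [261, 236, 271, 296, 290, 236, 290]
t=11: [288, 306, 277, 251, 257, 306, 257]
t=12: [258, 239, 269, 296, 290, 239, 290]
t=13: [291, 309, 279, 251, 258, 309, 258]
t=14: [254, 235, 266, 295, 288, 235, 288]
t=15: [295, 305, 283, 253, 260, 305, 260]
t=16: [250, 239, 262, 294, 286, 239, 286]
t=17: [301, 310, 288, 255, 263, 310, 263]
t=18: [242, 233, 256, 290, 281, 233, 281]
t=19: [309, 305, 295, 259, 269, 305, 269]
t=20: [233, 237, 248, 285, 274, 237, 274]
t=21: [306, 310, 304, 266, 278, 310, 278]
t=22: [234, 230, 237, 276, 263, 230, 263]
t=23: [308, 304, 311, 276, 290, 304, 290]
t=24: [231, 235, 227, 264, 249, 235, 249]
t=25: [306, 310, 302, 290, 306, 310, 306]
t=26: [231, 227, 235, 247, 231, 227, 231]
t=27: [306, 303, 310, 309, 306, 303, 306]
t=28: [230, 234, 227, 227, 230, 234, 230]
t=29: [306, 309, 302, 302, 306, 309, 306]
t=30: [231, 227, 234, 234, 231, 227, 231]
t=31: [306, 303, 310, 310, 306, 303, 306]
t=32: [230, 234, 227, 227, 230, 234, 230]

Answer: [306, 309, 302, 302, 306, 309, 306]
Key observation: The state at step 28, [230, 234, 227, 227, 230, 234, 230], reappears at step 32: the system is in a cycle of period 4 from step 28 on.  Therefore the state at step 2501 equals the state at step 28 + ((2501 - 28) mod 4) = 29, which is [306, 309, 302, 302, 306, 309, 306].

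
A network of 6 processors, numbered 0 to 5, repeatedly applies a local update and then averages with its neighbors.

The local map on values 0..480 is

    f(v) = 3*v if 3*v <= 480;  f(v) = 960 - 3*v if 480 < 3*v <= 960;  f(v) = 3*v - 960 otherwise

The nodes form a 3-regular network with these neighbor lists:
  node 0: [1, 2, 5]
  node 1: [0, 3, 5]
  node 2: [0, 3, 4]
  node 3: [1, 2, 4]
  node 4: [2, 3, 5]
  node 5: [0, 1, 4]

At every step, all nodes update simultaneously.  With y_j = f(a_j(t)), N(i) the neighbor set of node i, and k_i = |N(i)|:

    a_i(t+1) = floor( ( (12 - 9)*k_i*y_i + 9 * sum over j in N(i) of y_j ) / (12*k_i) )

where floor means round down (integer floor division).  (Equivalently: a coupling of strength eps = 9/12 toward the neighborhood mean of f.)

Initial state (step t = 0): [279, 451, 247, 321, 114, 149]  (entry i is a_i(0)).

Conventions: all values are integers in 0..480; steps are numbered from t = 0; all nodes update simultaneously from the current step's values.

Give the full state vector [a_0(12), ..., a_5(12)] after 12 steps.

Simulating step by step:
t=0: [279, 451, 247, 321, 114, 149]
t=1: [295, 241, 171, 239, 252, 326]
t=2: [194, 143, 242, 282, 228, 133]
t=3: [360, 330, 250, 263, 255, 370]
t=4: [127, 117, 174, 151, 181, 123]
t=5: [384, 388, 422, 414, 419, 379]
t=6: [219, 213, 269, 272, 265, 217]
t=7: [271, 269, 191, 195, 192, 274]
t=8: [206, 203, 323, 324, 321, 205]
t=9: [261, 262, 91, 93, 92, 260]
t=10: [201, 202, 251, 250, 252, 201]
t=11: [318, 319, 244, 243, 244, 318]
t=12: [60, 61, 173, 172, 173, 60]

Answer: [60, 61, 173, 172, 173, 60]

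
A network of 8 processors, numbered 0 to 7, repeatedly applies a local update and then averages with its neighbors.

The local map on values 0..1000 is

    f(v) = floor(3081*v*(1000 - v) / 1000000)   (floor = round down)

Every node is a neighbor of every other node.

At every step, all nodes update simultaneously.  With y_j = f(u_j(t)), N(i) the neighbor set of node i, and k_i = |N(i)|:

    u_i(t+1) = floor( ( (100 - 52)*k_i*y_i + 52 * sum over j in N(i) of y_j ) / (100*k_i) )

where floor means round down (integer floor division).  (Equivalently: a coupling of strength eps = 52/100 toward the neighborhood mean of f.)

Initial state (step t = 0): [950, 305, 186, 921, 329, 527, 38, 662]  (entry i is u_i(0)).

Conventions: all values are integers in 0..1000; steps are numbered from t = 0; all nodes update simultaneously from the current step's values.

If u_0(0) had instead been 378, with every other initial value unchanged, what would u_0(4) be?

Simulating step by step:
t=0: [378, 305, 186, 921, 329, 527, 38, 662]
t=1: [614, 585, 509, 411, 596, 632, 366, 600]
t=2: [734, 741, 750, 740, 739, 728, 728, 738]
t=3: [598, 594, 588, 594, 595, 601, 601, 595]
t=4: [740, 742, 743, 742, 741, 740, 740, 741]

Answer: u_0(4) = 740
Key observation: This trace re-runs the system from the modified initial state.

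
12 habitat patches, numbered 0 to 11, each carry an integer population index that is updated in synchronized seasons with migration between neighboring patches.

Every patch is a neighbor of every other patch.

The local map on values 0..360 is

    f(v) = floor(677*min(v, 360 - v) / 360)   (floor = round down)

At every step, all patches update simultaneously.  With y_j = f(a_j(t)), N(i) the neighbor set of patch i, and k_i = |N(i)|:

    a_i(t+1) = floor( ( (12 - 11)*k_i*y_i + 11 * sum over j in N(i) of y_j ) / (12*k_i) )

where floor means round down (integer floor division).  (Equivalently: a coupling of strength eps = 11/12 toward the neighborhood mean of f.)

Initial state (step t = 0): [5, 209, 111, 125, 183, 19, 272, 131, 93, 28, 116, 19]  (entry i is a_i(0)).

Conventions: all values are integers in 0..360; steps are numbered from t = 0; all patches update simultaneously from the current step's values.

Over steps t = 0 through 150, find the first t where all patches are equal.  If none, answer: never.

Answer: 1
Key observation: Synchronization is absorbing here: once all patches are equal they stay equal, and step 1 is the first all-equal step.

Derivation:
t=0: [5, 209, 111, 125, 183, 19, 272, 131, 93, 28, 116, 19]  (not all equal)
t=1: [166, 166, 166, 166, 166, 166, 166, 166, 166, 166, 166, 166]  (all equal)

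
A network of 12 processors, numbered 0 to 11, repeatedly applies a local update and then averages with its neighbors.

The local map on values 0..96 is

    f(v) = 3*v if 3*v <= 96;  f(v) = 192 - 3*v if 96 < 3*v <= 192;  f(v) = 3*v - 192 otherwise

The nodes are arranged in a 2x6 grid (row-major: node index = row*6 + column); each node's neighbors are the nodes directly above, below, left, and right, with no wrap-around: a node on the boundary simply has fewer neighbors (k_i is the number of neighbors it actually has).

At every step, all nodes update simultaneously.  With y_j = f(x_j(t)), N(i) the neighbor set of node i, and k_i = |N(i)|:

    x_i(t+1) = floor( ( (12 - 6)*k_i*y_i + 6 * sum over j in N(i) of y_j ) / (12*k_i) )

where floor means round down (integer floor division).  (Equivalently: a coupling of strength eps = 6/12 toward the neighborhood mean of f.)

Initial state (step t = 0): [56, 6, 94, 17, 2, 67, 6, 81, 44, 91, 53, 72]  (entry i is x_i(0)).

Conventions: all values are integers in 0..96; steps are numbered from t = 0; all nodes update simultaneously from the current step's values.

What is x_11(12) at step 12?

Simulating step by step:
t=0: [56, 6, 94, 17, 2, 67, 6, 81, 44, 91, 53, 72]
t=1: [21, 36, 66, 55, 18, 12, 27, 41, 67, 64, 35, 22]
t=2: [72, 65, 23, 23, 52, 48, 73, 63, 17, 20, 63, 63]
t=3: [19, 17, 55, 62, 38, 33, 20, 15, 47, 50, 18, 14]
t=4: [56, 47, 31, 27, 64, 76, 55, 49, 44, 39, 54, 57]
t=5: [31, 52, 78, 68, 24, 23, 30, 45, 65, 66, 31, 27]
t=6: [78, 50, 29, 26, 65, 72, 82, 50, 19, 21, 73, 81]
t=7: [45, 49, 73, 64, 23, 25, 48, 46, 60, 58, 33, 38]
t=8: [51, 45, 23, 19, 62, 74, 51, 44, 22, 26, 74, 81]
t=9: [43, 56, 64, 54, 22, 29, 44, 57, 67, 64, 37, 40]
t=10: [52, 26, 10, 26, 66, 78, 51, 26, 8, 20, 63, 78]
t=11: [47, 63, 45, 55, 23, 33, 48, 62, 40, 47, 19, 32]
t=12: [38, 20, 45, 43, 64, 87, 38, 23, 55, 51, 64, 85]

Answer: x_11(12) = 85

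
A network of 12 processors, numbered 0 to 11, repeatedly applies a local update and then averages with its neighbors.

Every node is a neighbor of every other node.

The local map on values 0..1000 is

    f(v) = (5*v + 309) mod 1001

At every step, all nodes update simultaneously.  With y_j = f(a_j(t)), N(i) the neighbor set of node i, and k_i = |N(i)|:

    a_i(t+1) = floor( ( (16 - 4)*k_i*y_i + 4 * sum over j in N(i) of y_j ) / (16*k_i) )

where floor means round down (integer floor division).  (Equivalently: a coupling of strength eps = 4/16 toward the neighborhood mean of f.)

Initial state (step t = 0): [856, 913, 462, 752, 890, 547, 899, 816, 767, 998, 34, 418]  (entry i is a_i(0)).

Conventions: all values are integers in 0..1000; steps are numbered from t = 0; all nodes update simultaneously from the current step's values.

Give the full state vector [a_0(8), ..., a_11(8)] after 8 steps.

Answer: [653, 891, 471, 851, 669, 775, 715, 654, 320, 267, 680, 479]

Derivation:
t=0: [856, 913, 462, 752, 890, 547, 899, 816, 767, 998, 34, 418]
t=1: [548, 756, 572, 170, 672, 153, 705, 403, 225, 337, 471, 412]
t=2: [142, 170, 229, 224, 593, 162, 713, 343, 424, 831, 590, 376]
t=3: [96, 198, 412, 394, 280, 169, 716, 99, 393, 417, 269, 219]
t=4: [710, 353, 403, 337, 651, 247, 780, 721, 334, 421, 611, 429]
t=5: [774, 203, 385, 873, 559, 546, 300, 814, 862, 451, 414, 480]
t=6: [240, 348, 281, 600, 186, 139, 700, 385, 560, 521, 387, 627]
t=7: [472, 137, 622, 326, 276, 105, 689, 272, 180, 766, 279, 424]
t=8: [653, 891, 471, 851, 669, 775, 715, 654, 320, 267, 680, 479]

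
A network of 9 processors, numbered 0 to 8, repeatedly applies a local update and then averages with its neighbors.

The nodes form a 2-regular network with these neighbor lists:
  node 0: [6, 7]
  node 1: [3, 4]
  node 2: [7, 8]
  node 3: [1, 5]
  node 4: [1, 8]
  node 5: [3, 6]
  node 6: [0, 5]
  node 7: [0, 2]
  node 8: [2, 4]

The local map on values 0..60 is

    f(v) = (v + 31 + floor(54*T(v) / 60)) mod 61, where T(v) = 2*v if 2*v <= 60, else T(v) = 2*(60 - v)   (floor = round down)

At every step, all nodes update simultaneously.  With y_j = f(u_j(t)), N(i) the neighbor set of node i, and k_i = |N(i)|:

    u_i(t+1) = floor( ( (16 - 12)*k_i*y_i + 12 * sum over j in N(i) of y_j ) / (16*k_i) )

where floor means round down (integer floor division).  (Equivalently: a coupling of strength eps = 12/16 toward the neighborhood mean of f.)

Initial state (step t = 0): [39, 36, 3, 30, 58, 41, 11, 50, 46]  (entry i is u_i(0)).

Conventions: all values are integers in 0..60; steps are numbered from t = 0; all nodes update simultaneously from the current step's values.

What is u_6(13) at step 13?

Answer: u_6(13) = 42

Derivation:
t=0: [39, 36, 3, 30, 58, 41, 11, 50, 46]
t=1: [25, 44, 39, 48, 41, 31, 34, 41, 36]
t=2: [45, 42, 46, 45, 45, 46, 47, 43, 46]
t=3: [41, 42, 41, 42, 42, 41, 41, 41, 41]
t=4: [45, 44, 45, 44, 44, 44, 45, 45, 44]
t=5: [42, 42, 42, 42, 42, 42, 42, 42, 42]
t=6: [44, 44, 44, 44, 44, 44, 44, 44, 44]
t=7: [42, 42, 42, 42, 42, 42, 42, 42, 42]
t=8: [44, 44, 44, 44, 44, 44, 44, 44, 44]
t=9: [42, 42, 42, 42, 42, 42, 42, 42, 42]
t=10: [44, 44, 44, 44, 44, 44, 44, 44, 44]
t=11: [42, 42, 42, 42, 42, 42, 42, 42, 42]
t=12: [44, 44, 44, 44, 44, 44, 44, 44, 44]
t=13: [42, 42, 42, 42, 42, 42, 42, 42, 42]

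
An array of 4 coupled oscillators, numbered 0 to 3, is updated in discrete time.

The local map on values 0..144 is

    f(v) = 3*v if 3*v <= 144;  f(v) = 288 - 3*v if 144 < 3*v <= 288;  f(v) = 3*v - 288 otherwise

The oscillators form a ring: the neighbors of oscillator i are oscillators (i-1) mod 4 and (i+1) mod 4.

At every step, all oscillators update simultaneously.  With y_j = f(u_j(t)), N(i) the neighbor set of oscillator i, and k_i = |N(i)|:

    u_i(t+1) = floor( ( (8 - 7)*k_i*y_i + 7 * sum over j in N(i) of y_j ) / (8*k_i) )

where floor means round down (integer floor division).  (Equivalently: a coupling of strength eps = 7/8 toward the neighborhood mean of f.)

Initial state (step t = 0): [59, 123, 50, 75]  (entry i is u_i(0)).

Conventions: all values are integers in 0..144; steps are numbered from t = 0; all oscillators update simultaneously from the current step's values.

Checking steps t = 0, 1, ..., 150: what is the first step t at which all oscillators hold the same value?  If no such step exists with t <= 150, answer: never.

Answer: 39
Key observation: Synchronization is absorbing here: once all oscillators are equal they stay equal, and step 39 is the first all-equal step.

Derivation:
t=0: [59, 123, 50, 75]  (not all equal)
t=1: [76, 119, 80, 116]  (not all equal)
t=2: [63, 55, 62, 54]  (not all equal)
t=3: [121, 103, 121, 103]  (not all equal)
t=4: [27, 68, 27, 68]  (not all equal)
t=5: [83, 81, 83, 81]  (not all equal)
t=6: [44, 39, 44, 39]  (not all equal)
t=7: [118, 130, 118, 130]  (not all equal)
t=8: [97, 70, 97, 70]  (not all equal)
t=9: [68, 12, 68, 12]  (not all equal)
t=10: [42, 78, 42, 78]  (not all equal)
t=11: [63, 117, 63, 117]  (not all equal)
t=12: [67, 94, 67, 94]  (not all equal)
t=13: [16, 76, 16, 76]  (not all equal)
t=14: [58, 49, 58, 49]  (not all equal)
t=15: [137, 117, 137, 117]  (not all equal)
t=16: [70, 115, 70, 115]  (not all equal)
t=17: [59, 75, 59, 75]  (not all equal)
t=18: [69, 105, 69, 105]  (not all equal)
t=19: [33, 74, 33, 74]  (not all equal)
t=20: [70, 94, 70, 94]  (not all equal)
t=21: [15, 69, 15, 69]  (not all equal)
t=22: [76, 49, 76, 49]  (not all equal)
t=23: [130, 70, 130, 70]  (not all equal)
t=24: [81, 99, 81, 99]  (not all equal)
t=25: [13, 40, 13, 40]  (not all equal)
t=26: [109, 49, 109, 49]  (not all equal)
t=27: [128, 51, 128, 51]  (not all equal)
t=28: [130, 100, 130, 100]  (not all equal)
t=29: [23, 90, 23, 90]  (not all equal)
t=30: [24, 62, 24, 62]  (not all equal)
t=31: [98, 75, 98, 75]  (not all equal)
t=32: [55, 13, 55, 13]  (not all equal)
t=33: [49, 112, 49, 112]  (not all equal)
t=34: [59, 129, 59, 129]  (not all equal)
t=35: [100, 109, 100, 109]  (not all equal)
t=36: [35, 15, 35, 15]  (not all equal)
t=37: [52, 97, 52, 97]  (not all equal)
t=38: [19, 115, 19, 115]  (not all equal)
t=39: [57, 57, 57, 57]  (all equal)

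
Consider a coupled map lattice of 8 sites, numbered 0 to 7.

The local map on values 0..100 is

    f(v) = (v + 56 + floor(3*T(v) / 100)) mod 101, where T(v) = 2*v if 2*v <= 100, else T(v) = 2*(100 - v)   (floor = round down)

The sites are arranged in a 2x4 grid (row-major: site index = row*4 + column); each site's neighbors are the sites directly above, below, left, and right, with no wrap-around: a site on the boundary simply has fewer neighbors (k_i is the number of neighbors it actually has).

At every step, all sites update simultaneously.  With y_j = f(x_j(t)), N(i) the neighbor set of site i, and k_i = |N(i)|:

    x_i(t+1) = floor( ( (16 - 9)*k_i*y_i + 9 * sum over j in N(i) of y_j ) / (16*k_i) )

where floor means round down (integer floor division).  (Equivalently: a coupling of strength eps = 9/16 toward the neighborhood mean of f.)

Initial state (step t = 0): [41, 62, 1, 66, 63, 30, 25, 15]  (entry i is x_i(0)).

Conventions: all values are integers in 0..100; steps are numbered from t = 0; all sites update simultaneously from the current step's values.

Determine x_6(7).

Simulating step by step:
t=0: [41, 62, 1, 66, 63, 30, 25, 15]
t=1: [54, 53, 48, 46, 61, 60, 76, 60]
t=2: [12, 10, 10, 7, 15, 18, 21, 17]
t=3: [68, 68, 67, 66, 71, 73, 74, 72]
t=4: [24, 24, 24, 24, 26, 27, 28, 27]
t=5: [81, 81, 81, 81, 82, 83, 83, 83]
t=6: [37, 37, 37, 37, 38, 38, 38, 38]
t=7: [95, 95, 95, 95, 95, 95, 95, 95]

Answer: x_6(7) = 95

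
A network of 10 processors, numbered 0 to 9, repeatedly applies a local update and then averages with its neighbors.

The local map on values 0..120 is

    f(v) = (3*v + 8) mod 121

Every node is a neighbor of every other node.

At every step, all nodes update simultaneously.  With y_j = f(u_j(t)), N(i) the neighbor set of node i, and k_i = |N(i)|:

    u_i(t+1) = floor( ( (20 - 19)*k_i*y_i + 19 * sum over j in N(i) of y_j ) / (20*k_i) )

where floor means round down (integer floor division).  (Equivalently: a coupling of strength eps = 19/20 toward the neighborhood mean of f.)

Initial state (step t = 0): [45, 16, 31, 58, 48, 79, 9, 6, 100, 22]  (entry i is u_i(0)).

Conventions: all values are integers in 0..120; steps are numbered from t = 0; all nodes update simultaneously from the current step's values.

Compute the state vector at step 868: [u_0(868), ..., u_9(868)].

Simulating step by step:
t=0: [45, 16, 31, 58, 48, 79, 9, 6, 100, 22]
t=1: [48, 47, 44, 46, 48, 49, 48, 48, 46, 46]
t=2: [27, 28, 28, 28, 27, 27, 27, 27, 28, 28]
t=3: [90, 90, 90, 90, 90, 90, 90, 90, 90, 90]
t=4: [36, 36, 36, 36, 36, 36, 36, 36, 36, 36]
t=5: [116, 116, 116, 116, 116, 116, 116, 116, 116, 116]
t=6: [114, 114, 114, 114, 114, 114, 114, 114, 114, 114]
t=7: [108, 108, 108, 108, 108, 108, 108, 108, 108, 108]
t=8: [90, 90, 90, 90, 90, 90, 90, 90, 90, 90]

Answer: [90, 90, 90, 90, 90, 90, 90, 90, 90, 90]
Key observation: The state at step 3, [90, 90, 90, 90, 90, 90, 90, 90, 90, 90], reappears at step 8: the system is in a cycle of period 5 from step 3 on.  Therefore the state at step 868 equals the state at step 3 + ((868 - 3) mod 5) = 3, which is [90, 90, 90, 90, 90, 90, 90, 90, 90, 90].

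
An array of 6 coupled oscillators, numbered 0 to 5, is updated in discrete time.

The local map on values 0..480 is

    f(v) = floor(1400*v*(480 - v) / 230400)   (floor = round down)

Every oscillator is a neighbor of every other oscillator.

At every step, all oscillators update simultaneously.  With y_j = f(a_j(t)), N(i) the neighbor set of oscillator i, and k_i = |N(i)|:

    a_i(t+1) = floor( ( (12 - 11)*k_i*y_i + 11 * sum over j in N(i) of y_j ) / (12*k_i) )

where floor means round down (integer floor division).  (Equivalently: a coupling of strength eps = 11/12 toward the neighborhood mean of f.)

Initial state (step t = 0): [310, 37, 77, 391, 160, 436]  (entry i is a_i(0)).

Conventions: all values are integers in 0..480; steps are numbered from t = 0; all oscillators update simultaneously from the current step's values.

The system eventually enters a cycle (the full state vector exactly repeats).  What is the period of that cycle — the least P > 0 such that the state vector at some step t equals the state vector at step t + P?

Simulating step by step:
t=0: [310, 37, 77, 391, 160, 436]
t=1: [196, 218, 209, 207, 197, 216]
t=2: [343, 342, 342, 342, 343, 342]
t=3: [285, 285, 285, 285, 285, 285]
t=4: [337, 337, 337, 337, 337, 337]
t=5: [292, 292, 292, 292, 292, 292]
t=6: [333, 333, 333, 333, 333, 333]
t=7: [297, 297, 297, 297, 297, 297]
t=8: [330, 330, 330, 330, 330, 330]
t=9: [300, 300, 300, 300, 300, 300]
t=10: [328, 328, 328, 328, 328, 328]
t=11: [302, 302, 302, 302, 302, 302]
t=12: [326, 326, 326, 326, 326, 326]
t=13: [305, 305, 305, 305, 305, 305]
t=14: [324, 324, 324, 324, 324, 324]
t=15: [307, 307, 307, 307, 307, 307]
t=16: [322, 322, 322, 322, 322, 322]
t=17: [309, 309, 309, 309, 309, 309]
t=18: [321, 321, 321, 321, 321, 321]
t=19: [310, 310, 310, 310, 310, 310]
t=20: [320, 320, 320, 320, 320, 320]
t=21: [311, 311, 311, 311, 311, 311]
t=22: [319, 319, 319, 319, 319, 319]
t=23: [312, 312, 312, 312, 312, 312]
t=24: [318, 318, 318, 318, 318, 318]
t=25: [313, 313, 313, 313, 313, 313]
t=26: [317, 317, 317, 317, 317, 317]
t=27: [313, 313, 313, 313, 313, 313]

Answer: 2
Key observation: The state at step 25, [313, 313, 313, 313, 313, 313], reappears at step 27 — and no state repeats earlier — so the cycle the system enters has period 2.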